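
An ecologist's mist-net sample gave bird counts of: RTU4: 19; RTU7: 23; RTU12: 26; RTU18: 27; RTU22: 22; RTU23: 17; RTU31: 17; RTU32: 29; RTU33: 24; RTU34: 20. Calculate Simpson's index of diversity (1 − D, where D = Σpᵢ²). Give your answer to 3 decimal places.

0.897

Total N = 19+23+26+27+22+17+17+29+24+20 = 224, so the proportions are 0.08482, 0.10268, 0.11607, 0.12054, 0.09821, 0.07589, 0.07589, 0.12946, 0.10714, 0.08929 (working shown to 5 dp, full precision carried).
D = 0.08482² + 0.10268² + 0.11607² + 0.12054² + 0.09821² + 0.07589² + 0.07589² + 0.12946² + 0.10714² + 0.08929² = 0.00719 + 0.01054 + 0.01347 + 0.01453 + 0.00965 + 0.00576 + 0.00576 + 0.01676 + 0.01148 + 0.00797 = 0.10312.
So 1 − D = 0.89688, i.e. 0.897 to 3 decimal places.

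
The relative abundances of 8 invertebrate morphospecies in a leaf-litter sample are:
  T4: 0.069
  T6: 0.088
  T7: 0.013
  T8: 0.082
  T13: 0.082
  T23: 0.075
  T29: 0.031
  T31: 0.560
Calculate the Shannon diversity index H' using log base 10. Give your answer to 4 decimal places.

Each pᵢ log₁₀ pᵢ term (working shown to 6 dp, full precision carried): 0.069×(-1.161151)=-0.080119, 0.088×(-1.055517)=-0.092886, 0.013×(-1.886057)=-0.024519, 0.082×(-1.086186)=-0.089067, 0.082×(-1.086186)=-0.089067, 0.075×(-1.124939)=-0.084370, 0.031×(-1.508638)=-0.046768, 0.56×(-0.251812)=-0.141015.
Sum = -0.647811, so H' = 0.6478.

0.6478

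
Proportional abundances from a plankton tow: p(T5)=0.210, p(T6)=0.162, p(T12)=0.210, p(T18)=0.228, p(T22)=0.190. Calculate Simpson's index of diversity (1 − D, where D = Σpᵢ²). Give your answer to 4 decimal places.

0.7975

D = 0.21² + 0.162² + 0.21² + 0.228² + 0.19² = 0.044100 + 0.026244 + 0.044100 + 0.051984 + 0.036100 = 0.202528 (working shown to 6 dp, full precision carried).
So 1 − D = 0.797472, i.e. 0.7975 to 4 decimal places.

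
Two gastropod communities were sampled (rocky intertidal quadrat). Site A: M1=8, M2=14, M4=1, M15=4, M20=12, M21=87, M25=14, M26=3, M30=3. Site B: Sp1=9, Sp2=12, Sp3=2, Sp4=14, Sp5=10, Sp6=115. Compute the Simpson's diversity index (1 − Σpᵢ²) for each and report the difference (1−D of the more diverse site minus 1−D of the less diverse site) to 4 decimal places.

0.1391

Site A: N=146, proportions 0.054795, 0.09589, 0.006849, 0.027397, 0.082192, 0.59589, 0.09589, 0.020548, 0.020548, giving 1−D = 0.615125 (working shown to 6 dp, full precision carried).
Site B: N=162, proportions 0.055556, 0.074074, 0.012346, 0.08642, 0.061728, 0.709877, giving 1−D = 0.476071.
Difference = |0.615125 − 0.476071| = 0.139054, i.e. 0.1391 to 4 decimal places.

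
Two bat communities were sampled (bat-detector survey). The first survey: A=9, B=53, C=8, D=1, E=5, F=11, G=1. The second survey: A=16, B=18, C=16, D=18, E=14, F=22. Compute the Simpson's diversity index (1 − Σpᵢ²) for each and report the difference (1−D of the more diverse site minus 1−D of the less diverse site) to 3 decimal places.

0.230

The first survey: N=88, proportions 0.10227, 0.60227, 0.09091, 0.01136, 0.05682, 0.125, 0.01136, giving 1−D = 0.59943 (working shown to 5 dp, full precision carried).
The second survey: N=104, proportions 0.15385, 0.17308, 0.15385, 0.17308, 0.13462, 0.21154, giving 1−D = 0.82988.
Difference = |0.59943 − 0.82988| = 0.23045, i.e. 0.230 to 3 decimal places.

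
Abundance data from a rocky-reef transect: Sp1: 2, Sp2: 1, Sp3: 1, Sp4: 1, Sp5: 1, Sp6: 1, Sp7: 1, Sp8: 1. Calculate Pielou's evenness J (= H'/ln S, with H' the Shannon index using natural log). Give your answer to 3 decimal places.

Total N = 2+1+1+1+1+1+1+1 = 9, so the proportions are 0.22222, 0.11111, 0.11111, 0.11111, 0.11111, 0.11111, 0.11111, 0.11111 (working shown to 5 dp, full precision carried).
H' = −Σ pᵢ ln pᵢ = −((-0.33424) + (-0.24414) + (-0.24414) + (-0.24414) + (-0.24414) + (-0.24414) + (-0.24414) + (-0.24414)) = 2.04319.
With S = 8 species, ln S = 2.07944, so J = 2.04319/2.07944 = 0.98257, i.e. 0.983 to 3 decimal places.

0.983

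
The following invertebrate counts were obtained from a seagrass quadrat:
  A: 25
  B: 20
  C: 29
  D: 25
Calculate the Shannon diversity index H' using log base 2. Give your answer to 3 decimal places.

Total N = 25+20+29+25 = 99, so the proportions are 0.25253, 0.20202, 0.29293, 0.25253 (working shown to 5 dp, full precision carried).
Each pᵢ log₂ pᵢ term: 0.25253×(-1.98550)=-0.50139, 0.20202×(-2.30743)=-0.46615, 0.29293×(-1.77138)=-0.51889, 0.25253×(-1.98550)=-0.50139.
Sum = -1.98781, so H' = 1.988.

1.988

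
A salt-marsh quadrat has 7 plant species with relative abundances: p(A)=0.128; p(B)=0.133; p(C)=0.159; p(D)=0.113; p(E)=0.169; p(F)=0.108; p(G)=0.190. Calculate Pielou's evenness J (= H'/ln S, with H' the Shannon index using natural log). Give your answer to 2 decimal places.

0.99

H' = −Σ pᵢ ln pᵢ = −((-0.2631) + (-0.2683) + (-0.2924) + (-0.2464) + (-0.3005) + (-0.2404) + (-0.3155)) = 1.9266 (working shown to 4 dp, full precision carried).
With S = 7 species, ln S = 1.9459, so J = 1.9266/1.9459 = 0.9901, i.e. 0.99 to 2 decimal places.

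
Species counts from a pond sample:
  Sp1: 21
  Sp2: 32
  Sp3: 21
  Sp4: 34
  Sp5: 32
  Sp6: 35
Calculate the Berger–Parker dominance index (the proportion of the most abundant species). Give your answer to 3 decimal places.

0.200

Total N = 21+32+21+34+32+35 = 175, so the proportions are 0.12, 0.18286, 0.12, 0.19429, 0.18286, 0.2 (working shown to 5 dp, full precision carried).
The largest proportion is 0.2, i.e. d = 0.200 to 3 decimal places.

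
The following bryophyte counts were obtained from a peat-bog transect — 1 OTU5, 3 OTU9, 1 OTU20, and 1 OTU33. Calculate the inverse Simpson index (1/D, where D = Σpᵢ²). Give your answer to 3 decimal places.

3.000

Total N = 1+3+1+1 = 6, so the proportions are 0.166667, 0.5, 0.166667, 0.166667 (working shown to 6 dp, full precision carried).
D = 0.166667² + 0.5² + 0.166667² + 0.166667² = 0.027778 + 0.250000 + 0.027778 + 0.027778 = 0.333333.
So 1/D = 3.00000, i.e. 3.000 to 3 decimal places.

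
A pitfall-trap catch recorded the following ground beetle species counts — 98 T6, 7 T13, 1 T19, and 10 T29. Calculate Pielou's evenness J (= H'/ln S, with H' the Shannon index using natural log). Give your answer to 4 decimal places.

0.4070

Total N = 98+7+1+10 = 116, so the proportions are 0.844828, 0.060345, 0.008621, 0.086207 (working shown to 6 dp, full precision carried).
H' = −Σ pᵢ ln pᵢ = −((-0.142457) + (-0.169429) + (-0.040979) + (-0.211294)) = 0.564159.
With S = 4 species, ln S = 1.386294, so J = 0.564159/1.386294 = 0.406955, i.e. 0.4070 to 4 decimal places.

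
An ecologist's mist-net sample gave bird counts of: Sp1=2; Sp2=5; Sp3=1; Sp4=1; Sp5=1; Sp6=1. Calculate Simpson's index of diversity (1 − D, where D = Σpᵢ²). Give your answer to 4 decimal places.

0.7273

Total N = 2+5+1+1+1+1 = 11, so the proportions are 0.181818, 0.454545, 0.090909, 0.090909, 0.090909, 0.090909 (working shown to 6 dp, full precision carried).
D = 0.181818² + 0.454545² + 0.090909² + 0.090909² + 0.090909² + 0.090909² = 0.033058 + 0.206612 + 0.008264 + 0.008264 + 0.008264 + 0.008264 = 0.272727.
So 1 − D = 0.727273, i.e. 0.7273 to 4 decimal places.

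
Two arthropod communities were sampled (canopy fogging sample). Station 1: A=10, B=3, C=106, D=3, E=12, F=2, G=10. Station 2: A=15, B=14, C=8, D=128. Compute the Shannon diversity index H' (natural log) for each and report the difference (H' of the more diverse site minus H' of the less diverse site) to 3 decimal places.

Station 1: N=146, proportions 0.068493, 0.020548, 0.726027, 0.020548, 0.082192, 0.013699, 0.068493, giving H' = 1.023517 (working shown to 6 dp, full precision carried).
Station 2: N=165, proportions 0.090909, 0.084848, 0.048485, 0.775758, giving H' = 0.771018.
Difference = |1.023517 − 0.771018| = 0.252499, i.e. 0.252 to 3 decimal places.

0.252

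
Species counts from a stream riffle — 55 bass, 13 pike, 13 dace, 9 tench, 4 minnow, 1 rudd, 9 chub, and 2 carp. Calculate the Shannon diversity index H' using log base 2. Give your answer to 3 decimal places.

2.188

Total N = 55+13+13+9+4+1+9+2 = 106, so the proportions are 0.51887, 0.12264, 0.12264, 0.08491, 0.03774, 0.00943, 0.08491, 0.01887 (working shown to 5 dp, full precision carried).
Each pᵢ log₂ pᵢ term: 0.51887×(-0.94656)=-0.49114, 0.12264×(-3.02748)=-0.37129, 0.12264×(-3.02748)=-0.37129, 0.08491×(-3.55800)=-0.30209, 0.03774×(-4.72792)=-0.17841, 0.00943×(-6.72792)=-0.06347, 0.08491×(-3.55800)=-0.30209, 0.01887×(-5.72792)=-0.10807.
Sum = -2.18787, so H' = 2.188.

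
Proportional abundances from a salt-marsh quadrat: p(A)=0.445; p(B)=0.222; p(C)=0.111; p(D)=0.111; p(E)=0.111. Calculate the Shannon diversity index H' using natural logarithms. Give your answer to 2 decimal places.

Each pᵢ ln pᵢ term (working shown to 4 dp, full precision carried): 0.445×(-0.8097)=-0.3603, 0.222×(-1.5051)=-0.3341, 0.111×(-2.1982)=-0.2440, 0.111×(-2.1982)=-0.2440, 0.111×(-2.1982)=-0.2440.
Sum = -1.4264, so H' = 1.43.

1.43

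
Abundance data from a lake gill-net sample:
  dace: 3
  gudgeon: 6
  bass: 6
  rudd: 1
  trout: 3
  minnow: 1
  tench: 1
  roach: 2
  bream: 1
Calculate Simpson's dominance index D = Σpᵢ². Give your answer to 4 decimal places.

0.1701

Total N = 3+6+6+1+3+1+1+2+1 = 24, so the proportions are 0.125, 0.25, 0.25, 0.041667, 0.125, 0.041667, 0.041667, 0.083333, 0.041667 (working shown to 6 dp, full precision carried).
D = 0.125² + 0.25² + 0.25² + 0.041667² + 0.125² + 0.041667² + 0.041667² + 0.083333² + 0.041667² = 0.015625 + 0.062500 + 0.062500 + 0.001736 + 0.015625 + 0.001736 + 0.001736 + 0.006944 + 0.001736 = 0.170139.
To 4 decimal places, D = 0.1701.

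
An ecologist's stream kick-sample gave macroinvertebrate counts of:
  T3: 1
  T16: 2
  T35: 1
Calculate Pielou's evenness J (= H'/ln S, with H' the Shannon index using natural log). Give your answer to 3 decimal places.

0.946

Total N = 1+2+1 = 4, so the proportions are 0.25, 0.5, 0.25 (working shown to 5 dp, full precision carried).
H' = −Σ pᵢ ln pᵢ = −((-0.34657) + (-0.34657) + (-0.34657)) = 1.03972.
With S = 3 species, ln S = 1.09861, so J = 1.03972/1.09861 = 0.94639, i.e. 0.946 to 3 decimal places.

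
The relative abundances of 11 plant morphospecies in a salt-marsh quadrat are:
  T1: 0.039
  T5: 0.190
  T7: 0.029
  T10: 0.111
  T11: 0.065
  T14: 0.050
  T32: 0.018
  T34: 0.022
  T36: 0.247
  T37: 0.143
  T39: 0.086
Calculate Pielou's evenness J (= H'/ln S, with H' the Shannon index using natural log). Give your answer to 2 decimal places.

H' = −Σ pᵢ ln pᵢ = −((-0.1265) + (-0.3155) + (-0.1027) + (-0.2440) + (-0.1777) + (-0.1498) + (-0.0723) + (-0.0840) + (-0.3454) + (-0.2781) + (-0.2110)) = 2.1070 (working shown to 4 dp, full precision carried).
With S = 11 species, ln S = 2.3979, so J = 2.1070/2.3979 = 0.8787, i.e. 0.88 to 2 decimal places.

0.88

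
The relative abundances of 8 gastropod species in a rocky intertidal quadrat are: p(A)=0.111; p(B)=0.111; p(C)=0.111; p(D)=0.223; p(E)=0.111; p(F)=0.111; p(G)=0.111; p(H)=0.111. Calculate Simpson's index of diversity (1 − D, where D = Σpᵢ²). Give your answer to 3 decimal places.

0.864

D = 0.111² + 0.111² + 0.111² + 0.223² + 0.111² + 0.111² + 0.111² + 0.111² = 0.01232 + 0.01232 + 0.01232 + 0.04973 + 0.01232 + 0.01232 + 0.01232 + 0.01232 = 0.13598 (working shown to 5 dp, full precision carried).
So 1 − D = 0.86402, i.e. 0.864 to 3 decimal places.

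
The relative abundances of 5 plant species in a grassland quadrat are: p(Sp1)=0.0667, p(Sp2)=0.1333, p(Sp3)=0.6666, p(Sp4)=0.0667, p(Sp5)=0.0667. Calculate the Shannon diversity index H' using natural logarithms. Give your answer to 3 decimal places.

1.081

Each pᵢ ln pᵢ term (working shown to 5 dp, full precision carried): 0.0667×(-2.70755)=-0.18059, 0.1333×(-2.01515)=-0.26862, 0.6666×(-0.40557)=-0.27035, 0.0667×(-2.70755)=-0.18059, 0.0667×(-2.70755)=-0.18059.
Sum = -1.08075, so H' = 1.081.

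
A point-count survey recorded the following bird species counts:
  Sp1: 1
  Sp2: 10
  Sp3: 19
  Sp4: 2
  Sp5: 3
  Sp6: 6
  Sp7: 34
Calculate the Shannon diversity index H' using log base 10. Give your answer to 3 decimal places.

0.634

Total N = 1+10+19+2+3+6+34 = 75, so the proportions are 0.01333, 0.13333, 0.25333, 0.02667, 0.04, 0.08, 0.45333 (working shown to 5 dp, full precision carried).
Each pᵢ log₁₀ pᵢ term: 0.01333×(-1.87506)=-0.02500, 0.13333×(-0.87506)=-0.11667, 0.25333×(-0.59631)=-0.15106, 0.02667×(-1.57403)=-0.04197, 0.04×(-1.39794)=-0.05592, 0.08×(-1.09691)=-0.08775, 0.45333×(-0.34358)=-0.15576.
Sum = -0.63414, so H' = 0.634.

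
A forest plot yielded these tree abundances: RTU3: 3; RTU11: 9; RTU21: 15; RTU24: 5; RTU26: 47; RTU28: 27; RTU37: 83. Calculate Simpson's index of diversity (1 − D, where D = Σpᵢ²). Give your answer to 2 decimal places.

Total N = 3+9+15+5+47+27+83 = 189, so the proportions are 0.0159, 0.0476, 0.0794, 0.0265, 0.2487, 0.1429, 0.4392 (working shown to 4 dp, full precision carried).
D = 0.0159² + 0.0476² + 0.0794² + 0.0265² + 0.2487² + 0.1429² + 0.4392² = 0.0003 + 0.0023 + 0.0063 + 0.0007 + 0.0618 + 0.0204 + 0.1929 = 0.2846.
So 1 − D = 0.7154, i.e. 0.72 to 2 decimal places.

0.72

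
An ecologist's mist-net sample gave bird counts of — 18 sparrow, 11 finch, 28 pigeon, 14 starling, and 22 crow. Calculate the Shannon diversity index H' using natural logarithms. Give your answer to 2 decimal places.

Total N = 18+11+28+14+22 = 93, so the proportions are 0.1935, 0.1183, 0.3011, 0.1505, 0.2366 (working shown to 4 dp, full precision carried).
Each pᵢ ln pᵢ term: 0.1935×(-1.6422)=-0.3179, 0.1183×(-2.1347)=-0.2525, 0.3011×(-1.2004)=-0.3614, 0.1505×(-1.8935)=-0.2850, 0.2366×(-1.4416)=-0.3410.
Sum = -1.5578, so H' = 1.56.

1.56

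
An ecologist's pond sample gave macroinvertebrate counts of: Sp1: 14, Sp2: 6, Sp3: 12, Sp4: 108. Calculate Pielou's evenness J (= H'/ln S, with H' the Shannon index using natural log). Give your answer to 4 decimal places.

0.5598

Total N = 14+6+12+108 = 140, so the proportions are 0.1, 0.042857, 0.085714, 0.771429 (working shown to 6 dp, full precision carried).
H' = −Σ pᵢ ln pᵢ = −((-0.230259) + (-0.134995) + (-0.210577) + (-0.200194)) = 0.776025.
With S = 4 species, ln S = 1.386294, so J = 0.776025/1.386294 = 0.559784, i.e. 0.5598 to 4 decimal places.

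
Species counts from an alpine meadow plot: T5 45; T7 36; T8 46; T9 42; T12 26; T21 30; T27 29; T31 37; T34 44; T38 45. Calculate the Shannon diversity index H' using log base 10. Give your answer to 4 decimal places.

Total N = 45+36+46+42+26+30+29+37+44+45 = 380, so the proportions are 0.118421, 0.094737, 0.121053, 0.110526, 0.068421, 0.078947, 0.076316, 0.097368, 0.115789, 0.118421 (working shown to 6 dp, full precision carried).
Each pᵢ log₁₀ pᵢ term: 0.118421×(-0.926571)=-0.109726, 0.094737×(-1.023481)=-0.096961, 0.121053×(-0.917026)=-0.111008, 0.110526×(-0.956534)=-0.105722, 0.068421×(-1.164810)=-0.079698, 0.078947×(-1.102662)=-0.087052, 0.076316×(-1.117386)=-0.085274, 0.097368×(-1.011582)=-0.098496, 0.115789×(-0.936331)=-0.108417, 0.118421×(-0.926571)=-0.109726.
Sum = -0.992080, so H' = 0.9921.

0.9921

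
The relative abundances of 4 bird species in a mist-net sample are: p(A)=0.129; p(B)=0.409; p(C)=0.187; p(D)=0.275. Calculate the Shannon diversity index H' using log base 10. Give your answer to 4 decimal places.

0.5639

Each pᵢ log₁₀ pᵢ term (working shown to 6 dp, full precision carried): 0.129×(-0.889410)=-0.114734, 0.409×(-0.388277)=-0.158805, 0.187×(-0.728158)=-0.136166, 0.275×(-0.560667)=-0.154184.
Sum = -0.563888, so H' = 0.5639.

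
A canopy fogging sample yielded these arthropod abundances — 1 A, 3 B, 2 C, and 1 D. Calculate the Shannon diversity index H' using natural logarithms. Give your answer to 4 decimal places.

Total N = 1+3+2+1 = 7, so the proportions are 0.142857, 0.428571, 0.285714, 0.142857 (working shown to 6 dp, full precision carried).
Each pᵢ ln pᵢ term: 0.142857×(-1.945910)=-0.277987, 0.428571×(-0.847298)=-0.363128, 0.285714×(-1.252763)=-0.357932, 0.142857×(-1.945910)=-0.277987.
Sum = -1.277034, so H' = 1.2770.

1.2770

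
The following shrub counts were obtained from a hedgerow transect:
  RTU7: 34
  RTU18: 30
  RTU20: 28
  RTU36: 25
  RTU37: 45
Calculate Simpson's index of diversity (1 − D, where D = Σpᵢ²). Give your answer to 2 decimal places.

Total N = 34+30+28+25+45 = 162, so the proportions are 0.2099, 0.1852, 0.1728, 0.1543, 0.2778 (working shown to 4 dp, full precision carried).
D = 0.2099² + 0.1852² + 0.1728² + 0.1543² + 0.2778² = 0.0440 + 0.0343 + 0.0299 + 0.0238 + 0.0772 = 0.2092.
So 1 − D = 0.7908, i.e. 0.79 to 2 decimal places.

0.79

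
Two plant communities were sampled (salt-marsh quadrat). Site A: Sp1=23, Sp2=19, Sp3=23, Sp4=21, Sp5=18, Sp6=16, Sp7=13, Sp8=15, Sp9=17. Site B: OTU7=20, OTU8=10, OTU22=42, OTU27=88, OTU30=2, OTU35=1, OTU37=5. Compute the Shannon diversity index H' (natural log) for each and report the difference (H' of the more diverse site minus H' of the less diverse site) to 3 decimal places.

0.886

Site A: N=165, proportions 0.13939, 0.11515, 0.13939, 0.12727, 0.10909, 0.09697, 0.07879, 0.09091, 0.10303, giving H' = 2.18092 (working shown to 5 dp, full precision carried).
Site B: N=168, proportions 0.11905, 0.05952, 0.25, 0.52381, 0.0119, 0.00595, 0.02976, giving H' = 1.29443.
Difference = |2.18092 − 1.29443| = 0.88649, i.e. 0.886 to 3 decimal places.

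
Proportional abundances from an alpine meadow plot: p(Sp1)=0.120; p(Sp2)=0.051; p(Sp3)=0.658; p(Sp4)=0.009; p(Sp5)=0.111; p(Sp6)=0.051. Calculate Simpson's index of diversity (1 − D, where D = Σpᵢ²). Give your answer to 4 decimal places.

D = 0.12² + 0.051² + 0.658² + 0.009² + 0.111² + 0.051² = 0.014400 + 0.002601 + 0.432964 + 0.000081 + 0.012321 + 0.002601 = 0.464968 (working shown to 6 dp, full precision carried).
So 1 − D = 0.535032, i.e. 0.5350 to 4 decimal places.

0.5350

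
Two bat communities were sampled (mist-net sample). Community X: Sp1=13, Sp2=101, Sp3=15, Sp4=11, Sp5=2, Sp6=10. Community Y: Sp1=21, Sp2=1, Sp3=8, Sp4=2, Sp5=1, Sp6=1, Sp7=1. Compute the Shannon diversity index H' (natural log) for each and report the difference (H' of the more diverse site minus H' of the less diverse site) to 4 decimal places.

0.0772

Community X: N=152, proportions 0.085526, 0.664474, 0.098684, 0.072368, 0.013158, 0.065789, giving H' = 1.136504 (working shown to 6 dp, full precision carried).
Community Y: N=35, proportions 0.6, 0.028571, 0.228571, 0.057143, 0.028571, 0.028571, 0.028571, giving H' = 1.213725.
Difference = |1.136504 − 1.213725| = 0.077221, i.e. 0.0772 to 4 decimal places.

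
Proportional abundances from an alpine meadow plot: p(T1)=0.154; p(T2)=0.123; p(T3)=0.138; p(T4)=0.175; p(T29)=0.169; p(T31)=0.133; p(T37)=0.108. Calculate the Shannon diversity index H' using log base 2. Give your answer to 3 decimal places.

2.789

Each pᵢ log₂ pᵢ term (working shown to 5 dp, full precision carried): 0.154×(-2.69900)=-0.41565, 0.123×(-3.02327)=-0.37186, 0.138×(-2.85726)=-0.39430, 0.175×(-2.51457)=-0.44005, 0.169×(-2.56490)=-0.43347, 0.133×(-2.91050)=-0.38710, 0.108×(-3.21090)=-0.34678.
Sum = -2.78920, so H' = 2.789.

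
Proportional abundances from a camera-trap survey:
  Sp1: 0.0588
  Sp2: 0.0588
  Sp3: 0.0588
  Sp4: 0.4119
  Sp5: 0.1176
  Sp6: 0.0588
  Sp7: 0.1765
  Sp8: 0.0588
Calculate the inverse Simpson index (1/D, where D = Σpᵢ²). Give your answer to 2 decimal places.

D = 0.0588² + 0.0588² + 0.0588² + 0.4119² + 0.1176² + 0.0588² + 0.1765² + 0.0588² = 0.003457 + 0.003457 + 0.003457 + 0.169662 + 0.013830 + 0.003457 + 0.031152 + 0.003457 = 0.231931 (working shown to 6 dp, full precision carried).
So 1/D = 4.3116, i.e. 4.31 to 2 decimal places.

4.31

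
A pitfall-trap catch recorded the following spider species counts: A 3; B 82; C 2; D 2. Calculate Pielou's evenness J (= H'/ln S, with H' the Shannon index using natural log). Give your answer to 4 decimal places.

0.2599

Total N = 3+82+2+2 = 89, so the proportions are 0.033708, 0.921348, 0.022472, 0.022472 (working shown to 6 dp, full precision carried).
H' = −Σ pᵢ ln pᵢ = −((-0.114270) + (-0.075474) + (-0.085292) + (-0.085292)) = 0.360328.
With S = 4 species, ln S = 1.386294, so J = 0.360328/1.386294 = 0.259922, i.e. 0.2599 to 4 decimal places.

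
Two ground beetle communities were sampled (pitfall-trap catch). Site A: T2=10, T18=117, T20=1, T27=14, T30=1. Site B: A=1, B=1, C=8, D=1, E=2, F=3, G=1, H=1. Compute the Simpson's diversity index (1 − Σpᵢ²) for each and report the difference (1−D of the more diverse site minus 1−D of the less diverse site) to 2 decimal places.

Site A: N=143, proportions 0.0699, 0.8182, 0.007, 0.0979, 0.007, giving 1−D = 0.3160 (working shown to 4 dp, full precision carried).
Site B: N=18, proportions 0.0556, 0.0556, 0.4444, 0.0556, 0.1111, 0.1667, 0.0556, 0.0556, giving 1−D = 0.7469.
Difference = |0.3160 − 0.7469| = 0.4309, i.e. 0.43 to 2 decimal places.

0.43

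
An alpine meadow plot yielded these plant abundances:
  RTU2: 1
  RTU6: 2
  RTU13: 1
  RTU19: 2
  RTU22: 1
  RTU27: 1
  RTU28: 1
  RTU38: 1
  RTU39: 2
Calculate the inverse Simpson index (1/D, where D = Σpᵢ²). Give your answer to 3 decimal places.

8.000

Total N = 1+2+1+2+1+1+1+1+2 = 12, so the proportions are 0.0833333, 0.1666667, 0.0833333, 0.1666667, 0.0833333, 0.0833333, 0.0833333, 0.0833333, 0.1666667 (working shown to 7 dp, full precision carried).
D = 0.0833333² + 0.1666667² + 0.0833333² + 0.1666667² + 0.0833333² + 0.0833333² + 0.0833333² + 0.0833333² + 0.1666667² = 0.0069444 + 0.0277778 + 0.0069444 + 0.0277778 + 0.0069444 + 0.0069444 + 0.0069444 + 0.0069444 + 0.0277778 = 0.1250000.
So 1/D = 8.00000, i.e. 8.000 to 3 decimal places.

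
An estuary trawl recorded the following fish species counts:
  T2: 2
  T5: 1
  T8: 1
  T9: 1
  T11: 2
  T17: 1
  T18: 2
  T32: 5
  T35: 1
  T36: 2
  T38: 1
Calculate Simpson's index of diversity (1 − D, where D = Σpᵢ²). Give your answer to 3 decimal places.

0.870

Total N = 2+1+1+1+2+1+2+5+1+2+1 = 19, so the proportions are 0.10526, 0.05263, 0.05263, 0.05263, 0.10526, 0.05263, 0.10526, 0.26316, 0.05263, 0.10526, 0.05263 (working shown to 5 dp, full precision carried).
D = 0.10526² + 0.05263² + 0.05263² + 0.05263² + 0.10526² + 0.05263² + 0.10526² + 0.26316² + 0.05263² + 0.10526² + 0.05263² = 0.01108 + 0.00277 + 0.00277 + 0.00277 + 0.01108 + 0.00277 + 0.01108 + 0.06925 + 0.00277 + 0.01108 + 0.00277 = 0.13019.
So 1 − D = 0.86981, i.e. 0.870 to 3 decimal places.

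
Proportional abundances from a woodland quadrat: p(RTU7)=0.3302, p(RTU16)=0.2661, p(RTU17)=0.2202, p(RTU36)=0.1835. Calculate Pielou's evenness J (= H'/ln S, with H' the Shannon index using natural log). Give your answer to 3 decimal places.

0.983

H' = −Σ pᵢ ln pᵢ = −((-0.36588) + (-0.35229) + (-0.33321) + (-0.31113)) = 1.36251 (working shown to 5 dp, full precision carried).
With S = 4 species, ln S = 1.38629, so J = 1.36251/1.38629 = 0.98284, i.e. 0.983 to 3 decimal places.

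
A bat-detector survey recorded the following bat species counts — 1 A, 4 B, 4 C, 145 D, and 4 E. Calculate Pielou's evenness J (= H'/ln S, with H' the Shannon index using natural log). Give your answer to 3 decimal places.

Total N = 1+4+4+145+4 = 158, so the proportions are 0.00633, 0.02532, 0.02532, 0.91772, 0.02532 (working shown to 5 dp, full precision carried).
H' = −Σ pᵢ ln pᵢ = −((-0.03204) + (-0.09307) + (-0.09307) + (-0.07880) + (-0.09307)) = 0.39005.
With S = 5 species, ln S = 1.60944, so J = 0.39005/1.60944 = 0.24235, i.e. 0.242 to 3 decimal places.

0.242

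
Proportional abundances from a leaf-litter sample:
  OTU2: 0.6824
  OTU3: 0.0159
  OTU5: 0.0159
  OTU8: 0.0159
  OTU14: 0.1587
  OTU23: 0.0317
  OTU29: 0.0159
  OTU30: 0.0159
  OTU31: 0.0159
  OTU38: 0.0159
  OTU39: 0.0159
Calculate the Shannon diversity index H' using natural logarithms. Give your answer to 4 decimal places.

Each pᵢ ln pᵢ term (working shown to 6 dp, full precision carried): 0.6824×(-0.382139)=-0.260772, 0.0159×(-4.141436)=-0.065849, 0.0159×(-4.141436)=-0.065849, 0.0159×(-4.141436)=-0.065849, 0.1587×(-1.840740)=-0.292125, 0.0317×(-3.451439)=-0.109411, 0.0159×(-4.141436)=-0.065849, 0.0159×(-4.141436)=-0.065849, 0.0159×(-4.141436)=-0.065849, 0.0159×(-4.141436)=-0.065849, 0.0159×(-4.141436)=-0.065849.
Sum = -1.189099, so H' = 1.1891.

1.1891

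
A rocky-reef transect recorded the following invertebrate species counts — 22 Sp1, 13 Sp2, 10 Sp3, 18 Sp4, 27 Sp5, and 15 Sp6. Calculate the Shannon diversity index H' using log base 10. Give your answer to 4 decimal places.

Total N = 22+13+10+18+27+15 = 105, so the proportions are 0.209524, 0.12381, 0.095238, 0.171429, 0.257143, 0.142857 (working shown to 6 dp, full precision carried).
Each pᵢ log₁₀ pᵢ term: 0.209524×(-0.678767)=-0.142218, 0.12381×(-0.907246)=-0.112326, 0.095238×(-1.021189)=-0.097256, 0.171429×(-0.765917)=-0.131300, 0.257143×(-0.589826)=-0.151669, 0.142857×(-0.845098)=-0.120728.
Sum = -0.755497, so H' = 0.7555.

0.7555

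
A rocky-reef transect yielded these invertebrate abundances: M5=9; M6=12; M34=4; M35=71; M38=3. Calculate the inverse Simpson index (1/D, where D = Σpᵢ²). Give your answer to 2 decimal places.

1.85

Total N = 9+12+4+71+3 = 99, so the proportions are 0.09091, 0.12121, 0.0404, 0.71717, 0.0303 (working shown to 5 dp, full precision carried).
D = 0.09091² + 0.12121² + 0.0404² + 0.71717² + 0.0303² = 0.00826 + 0.01469 + 0.00163 + 0.51434 + 0.00092 = 0.53984.
So 1/D = 1.8524, i.e. 1.85 to 2 decimal places.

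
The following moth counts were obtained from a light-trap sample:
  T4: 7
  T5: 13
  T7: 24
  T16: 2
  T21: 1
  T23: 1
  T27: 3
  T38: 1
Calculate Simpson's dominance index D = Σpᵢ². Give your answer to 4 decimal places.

Total N = 7+13+24+2+1+1+3+1 = 52, so the proportions are 0.134615, 0.25, 0.461538, 0.038462, 0.019231, 0.019231, 0.057692, 0.019231 (working shown to 6 dp, full precision carried).
D = 0.134615² + 0.25² + 0.461538² + 0.038462² + 0.019231² + 0.019231² + 0.057692² + 0.019231² = 0.018121 + 0.062500 + 0.213018 + 0.001479 + 0.000370 + 0.000370 + 0.003328 + 0.000370 = 0.299556.
To 4 decimal places, D = 0.2996.

0.2996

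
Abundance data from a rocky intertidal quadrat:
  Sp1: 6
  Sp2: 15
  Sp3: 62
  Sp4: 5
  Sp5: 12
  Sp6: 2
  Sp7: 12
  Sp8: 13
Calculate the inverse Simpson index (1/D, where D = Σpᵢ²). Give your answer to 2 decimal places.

3.51

Total N = 6+15+62+5+12+2+12+13 = 127, so the proportions are 0.047244, 0.11811, 0.488189, 0.03937, 0.094488, 0.015748, 0.094488, 0.102362 (working shown to 6 dp, full precision carried).
D = 0.047244² + 0.11811² + 0.488189² + 0.03937² + 0.094488² + 0.015748² + 0.094488² + 0.102362² = 0.002232 + 0.013950 + 0.238328 + 0.001550 + 0.008928 + 0.000248 + 0.008928 + 0.010478 = 0.284643.
So 1/D = 3.5132, i.e. 3.51 to 2 decimal places.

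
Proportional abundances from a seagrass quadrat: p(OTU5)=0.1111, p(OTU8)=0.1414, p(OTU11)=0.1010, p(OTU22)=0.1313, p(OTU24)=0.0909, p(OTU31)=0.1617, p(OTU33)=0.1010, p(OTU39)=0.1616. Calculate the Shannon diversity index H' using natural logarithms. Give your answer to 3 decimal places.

2.058

Each pᵢ ln pᵢ term (working shown to 5 dp, full precision carried): 0.1111×(-2.19732)=-0.24412, 0.1414×(-1.95616)=-0.27660, 0.101×(-2.29263)=-0.23156, 0.1313×(-2.03027)=-0.26657, 0.0909×(-2.39800)=-0.21798, 0.1617×(-1.82201)=-0.29462, 0.101×(-2.29263)=-0.23156, 0.1616×(-1.82263)=-0.29454.
Sum = -2.05755, so H' = 2.058.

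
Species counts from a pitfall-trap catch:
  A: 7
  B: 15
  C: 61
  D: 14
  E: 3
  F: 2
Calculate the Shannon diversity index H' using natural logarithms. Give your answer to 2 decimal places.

1.23

Total N = 7+15+61+14+3+2 = 102, so the proportions are 0.0686, 0.1471, 0.598, 0.1373, 0.0294, 0.0196 (working shown to 4 dp, full precision carried).
Each pᵢ ln pᵢ term: 0.0686×(-2.6791)=-0.1839, 0.1471×(-1.9169)=-0.2819, 0.598×(-0.5141)=-0.3075, 0.1373×(-1.9859)=-0.2726, 0.0294×(-3.5264)=-0.1037, 0.0196×(-3.9318)=-0.0771.
Sum = -1.2266, so H' = 1.23.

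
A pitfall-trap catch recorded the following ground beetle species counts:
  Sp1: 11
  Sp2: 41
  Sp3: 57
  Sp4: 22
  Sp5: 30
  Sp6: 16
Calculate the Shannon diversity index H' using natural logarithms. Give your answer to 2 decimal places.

1.65

Total N = 11+41+57+22+30+16 = 177, so the proportions are 0.0621, 0.2316, 0.322, 0.1243, 0.1695, 0.0904 (working shown to 4 dp, full precision carried).
Each pᵢ ln pᵢ term: 0.0621×(-2.7783)=-0.1727, 0.2316×(-1.4626)=-0.3388, 0.322×(-1.1331)=-0.3649, 0.1243×(-2.0851)=-0.2592, 0.1695×(-1.7750)=-0.3008, 0.0904×(-2.4036)=-0.2173.
Sum = -1.6536, so H' = 1.65.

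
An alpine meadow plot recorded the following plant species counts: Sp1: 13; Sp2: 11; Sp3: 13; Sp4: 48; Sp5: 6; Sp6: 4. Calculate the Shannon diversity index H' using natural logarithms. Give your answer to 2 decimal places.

1.45

Total N = 13+11+13+48+6+4 = 95, so the proportions are 0.1368, 0.1158, 0.1368, 0.5053, 0.0632, 0.0421 (working shown to 4 dp, full precision carried).
Each pᵢ ln pᵢ term: 0.1368×(-1.9889)=-0.2722, 0.1158×(-2.1560)=-0.2496, 0.1368×(-1.9889)=-0.2722, 0.5053×(-0.6827)=-0.3449, 0.0632×(-2.7621)=-0.1744, 0.0421×(-3.1676)=-0.1334.
Sum = -1.4467, so H' = 1.45.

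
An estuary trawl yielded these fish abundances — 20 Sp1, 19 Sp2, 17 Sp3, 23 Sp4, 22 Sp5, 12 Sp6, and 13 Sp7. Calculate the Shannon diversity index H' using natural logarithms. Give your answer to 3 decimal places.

Total N = 20+19+17+23+22+12+13 = 126, so the proportions are 0.15873, 0.15079, 0.13492, 0.18254, 0.1746, 0.09524, 0.10317 (working shown to 5 dp, full precision carried).
Each pᵢ ln pᵢ term: 0.15873×(-1.84055)=-0.29215, 0.15079×(-1.89184)=-0.28528, 0.13492×(-2.00307)=-0.27026, 0.18254×(-1.70079)=-0.31046, 0.1746×(-1.74524)=-0.30472, 0.09524×(-2.35138)=-0.22394, 0.10317×(-2.27133)=-0.23434.
Sum = -1.92115, so H' = 1.921.

1.921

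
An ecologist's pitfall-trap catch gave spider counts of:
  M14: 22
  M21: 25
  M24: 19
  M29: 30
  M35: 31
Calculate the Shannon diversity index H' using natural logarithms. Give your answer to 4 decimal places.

1.5929

Total N = 22+25+19+30+31 = 127, so the proportions are 0.173228, 0.19685, 0.149606, 0.23622, 0.244094 (working shown to 6 dp, full precision carried).
Each pᵢ ln pᵢ term: 0.173228×(-1.753145)=-0.303694, 0.19685×(-1.625311)=-0.319943, 0.149606×(-1.899748)=-0.284214, 0.23622×(-1.442990)=-0.340864, 0.244094×(-1.410200)=-0.344222.
Sum = -1.592938, so H' = 1.5929.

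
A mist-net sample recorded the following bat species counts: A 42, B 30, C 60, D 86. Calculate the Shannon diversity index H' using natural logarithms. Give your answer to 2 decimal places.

1.31

Total N = 42+30+60+86 = 218, so the proportions are 0.1927, 0.1376, 0.2752, 0.3945 (working shown to 4 dp, full precision carried).
Each pᵢ ln pᵢ term: 0.1927×(-1.6468)=-0.3173, 0.1376×(-1.9833)=-0.2729, 0.2752×(-1.2902)=-0.3551, 0.3945×(-0.9301)=-0.3669.
Sum = -1.3122, so H' = 1.31.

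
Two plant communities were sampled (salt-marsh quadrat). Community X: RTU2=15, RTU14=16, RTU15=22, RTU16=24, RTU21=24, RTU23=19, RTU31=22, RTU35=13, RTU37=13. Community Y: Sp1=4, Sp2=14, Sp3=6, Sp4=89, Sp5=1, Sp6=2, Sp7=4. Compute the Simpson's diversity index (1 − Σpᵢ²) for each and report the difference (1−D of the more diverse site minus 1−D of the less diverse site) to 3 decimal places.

Community X: N=168, proportions 0.08929, 0.09524, 0.13095, 0.14286, 0.14286, 0.1131, 0.13095, 0.07738, 0.07738, giving 1−D = 0.88308 (working shown to 5 dp, full precision carried).
Community Y: N=120, proportions 0.03333, 0.11667, 0.05, 0.74167, 0.00833, 0.01667, 0.03333, giving 1−D = 0.43125.
Difference = |0.88308 − 0.43125| = 0.45183, i.e. 0.452 to 3 decimal places.

0.452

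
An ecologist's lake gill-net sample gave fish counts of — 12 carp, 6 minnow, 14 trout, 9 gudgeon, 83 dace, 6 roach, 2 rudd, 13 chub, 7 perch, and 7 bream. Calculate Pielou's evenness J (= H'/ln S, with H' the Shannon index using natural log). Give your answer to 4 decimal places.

0.7352

Total N = 12+6+14+9+83+6+2+13+7+7 = 159, so the proportions are 0.075472, 0.037736, 0.08805, 0.056604, 0.522013, 0.037736, 0.012579, 0.081761, 0.044025, 0.044025 (working shown to 6 dp, full precision carried).
H' = −Σ pᵢ ln pᵢ = −((-0.195019) + (-0.123666) + (-0.213949) + (-0.162548) + (-0.339341) + (-0.123666) + (-0.055041) + (-0.204726) + (-0.137490) + (-0.137490)) = 1.692936.
With S = 10 species, ln S = 2.302585, so J = 1.692936/2.302585 = 0.735233, i.e. 0.7352 to 4 decimal places.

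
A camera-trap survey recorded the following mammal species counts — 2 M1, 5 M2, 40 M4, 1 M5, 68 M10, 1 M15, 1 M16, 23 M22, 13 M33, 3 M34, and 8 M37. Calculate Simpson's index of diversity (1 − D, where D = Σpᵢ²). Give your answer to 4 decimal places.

0.7419

Total N = 2+5+40+1+68+1+1+23+13+3+8 = 165, so the proportions are 0.012121, 0.030303, 0.242424, 0.006061, 0.412121, 0.006061, 0.006061, 0.139394, 0.078788, 0.018182, 0.048485 (working shown to 6 dp, full precision carried).
D = 0.012121² + 0.030303² + 0.242424² + 0.006061² + 0.412121² + 0.006061² + 0.006061² + 0.139394² + 0.078788² + 0.018182² + 0.048485² = 0.000147 + 0.000918 + 0.058770 + 0.000037 + 0.169844 + 0.000037 + 0.000037 + 0.019431 + 0.006208 + 0.000331 + 0.002351 = 0.258108.
So 1 − D = 0.741892, i.e. 0.7419 to 4 decimal places.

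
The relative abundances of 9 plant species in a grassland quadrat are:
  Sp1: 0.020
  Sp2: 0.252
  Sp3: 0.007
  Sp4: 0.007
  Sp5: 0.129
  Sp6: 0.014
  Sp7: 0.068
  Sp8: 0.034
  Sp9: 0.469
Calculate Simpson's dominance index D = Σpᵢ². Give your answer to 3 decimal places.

D = 0.02² + 0.252² + 0.007² + 0.007² + 0.129² + 0.014² + 0.068² + 0.034² + 0.469² = 0.00040 + 0.06350 + 0.00005 + 0.00005 + 0.01664 + 0.00020 + 0.00462 + 0.00116 + 0.21996 = 0.30658 (working shown to 5 dp, full precision carried).
To 3 decimal places, D = 0.307.

0.307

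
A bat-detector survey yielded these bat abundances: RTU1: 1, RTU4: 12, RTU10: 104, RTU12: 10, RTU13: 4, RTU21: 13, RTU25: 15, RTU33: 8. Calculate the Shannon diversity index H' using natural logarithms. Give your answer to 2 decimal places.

1.33

Total N = 1+12+104+10+4+13+15+8 = 167, so the proportions are 0.006, 0.0719, 0.6228, 0.0599, 0.024, 0.0778, 0.0898, 0.0479 (working shown to 4 dp, full precision carried).
Each pᵢ ln pᵢ term: 0.006×(-5.1180)=-0.0306, 0.0719×(-2.6331)=-0.1892, 0.6228×(-0.4736)=-0.2949, 0.0599×(-2.8154)=-0.1686, 0.024×(-3.7317)=-0.0894, 0.0778×(-2.5530)=-0.1987, 0.0898×(-2.4099)=-0.2165, 0.0479×(-3.0386)=-0.1456.
Sum = -1.3335, so H' = 1.33.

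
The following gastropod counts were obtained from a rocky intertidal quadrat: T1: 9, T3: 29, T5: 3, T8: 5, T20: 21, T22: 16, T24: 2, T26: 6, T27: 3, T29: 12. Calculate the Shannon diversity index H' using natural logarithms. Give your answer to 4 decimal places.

2.0001

Total N = 9+29+3+5+21+16+2+6+3+12 = 106, so the proportions are 0.084906, 0.273585, 0.028302, 0.04717, 0.198113, 0.150943, 0.018868, 0.056604, 0.028302, 0.113208 (working shown to 6 dp, full precision carried).
Each pᵢ ln pᵢ term: 0.084906×(-2.466215)=-0.209396, 0.273585×(-1.296143)=-0.354605, 0.028302×(-3.564827)=-0.100891, 0.04717×(-3.054001)=-0.144057, 0.198113×(-1.618917)=-0.320729, 0.150943×(-1.890850)=-0.285411, 0.018868×(-3.970292)=-0.074911, 0.056604×(-2.871680)=-0.162548, 0.028302×(-3.564827)=-0.100891, 0.113208×(-2.178532)=-0.246626.
Sum = -2.000066, so H' = 2.0001.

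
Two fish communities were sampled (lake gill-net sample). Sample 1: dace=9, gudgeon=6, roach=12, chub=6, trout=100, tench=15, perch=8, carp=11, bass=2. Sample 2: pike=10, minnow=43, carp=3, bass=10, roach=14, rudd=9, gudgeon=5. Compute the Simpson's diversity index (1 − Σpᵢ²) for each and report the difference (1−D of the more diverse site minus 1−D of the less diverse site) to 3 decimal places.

0.108

Sample 1: N=169, proportions 0.05325, 0.0355, 0.07101, 0.0355, 0.59172, 0.08876, 0.04734, 0.06509, 0.01183, giving 1−D = 0.62498 (working shown to 5 dp, full precision carried).
Sample 2: N=94, proportions 0.10638, 0.45745, 0.03191, 0.10638, 0.14894, 0.09574, 0.05319, giving 1−D = 0.73291.
Difference = |0.62498 − 0.73291| = 0.10793, i.e. 0.108 to 3 decimal places.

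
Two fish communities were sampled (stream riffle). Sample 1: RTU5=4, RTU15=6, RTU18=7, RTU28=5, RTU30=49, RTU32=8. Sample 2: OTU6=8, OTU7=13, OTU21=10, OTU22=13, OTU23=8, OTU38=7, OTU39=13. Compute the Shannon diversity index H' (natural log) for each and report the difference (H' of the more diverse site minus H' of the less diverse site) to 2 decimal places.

0.65

Sample 1: N=79, proportions 0.0506, 0.0759, 0.0886, 0.0633, 0.6203, 0.1013, giving H' = 1.2644 (working shown to 4 dp, full precision carried).
Sample 2: N=72, proportions 0.1111, 0.1806, 0.1389, 0.1806, 0.1111, 0.0972, 0.1806, giving H' = 1.9162.
Difference = |1.2644 − 1.9162| = 0.6518, i.e. 0.65 to 2 decimal places.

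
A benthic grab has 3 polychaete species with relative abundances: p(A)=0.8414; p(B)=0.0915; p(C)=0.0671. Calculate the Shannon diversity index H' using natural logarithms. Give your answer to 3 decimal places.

Each pᵢ ln pᵢ term (working shown to 5 dp, full precision carried): 0.8414×(-0.17269)=-0.14530, 0.0915×(-2.39142)=-0.21881, 0.0671×(-2.70157)=-0.18128.
Sum = -0.54539, so H' = 0.545.

0.545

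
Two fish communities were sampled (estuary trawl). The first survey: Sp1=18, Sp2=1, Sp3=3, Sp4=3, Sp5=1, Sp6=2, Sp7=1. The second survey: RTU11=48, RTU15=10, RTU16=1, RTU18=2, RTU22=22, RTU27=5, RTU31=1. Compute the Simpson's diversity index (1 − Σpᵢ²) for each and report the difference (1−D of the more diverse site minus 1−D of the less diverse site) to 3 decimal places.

0.046

The first survey: N=29, proportions 0.62069, 0.03448, 0.10345, 0.10345, 0.03448, 0.06897, 0.03448, giving 1−D = 0.58502 (working shown to 5 dp, full precision carried).
The second survey: N=89, proportions 0.53933, 0.11236, 0.01124, 0.02247, 0.24719, 0.05618, 0.01124, giving 1−D = 0.63149.
Difference = |0.58502 − 0.63149| = 0.04647, i.e. 0.046 to 3 decimal places.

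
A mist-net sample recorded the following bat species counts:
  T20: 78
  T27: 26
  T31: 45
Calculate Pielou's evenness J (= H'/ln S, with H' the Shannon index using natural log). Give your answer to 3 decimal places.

0.915

Total N = 78+26+45 = 149, so the proportions are 0.52349, 0.1745, 0.30201 (working shown to 5 dp, full precision carried).
H' = −Σ pᵢ ln pᵢ = −((-0.33882) + (-0.30464) + (-0.36160)) = 1.00506.
With S = 3 species, ln S = 1.09861, so J = 1.00506/1.09861 = 0.91485, i.e. 0.915 to 3 decimal places.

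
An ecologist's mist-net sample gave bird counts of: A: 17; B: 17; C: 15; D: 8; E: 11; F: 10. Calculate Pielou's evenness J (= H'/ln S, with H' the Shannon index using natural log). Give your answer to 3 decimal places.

Total N = 17+17+15+8+11+10 = 78, so the proportions are 0.21795, 0.21795, 0.19231, 0.10256, 0.14103, 0.12821 (working shown to 5 dp, full precision carried).
H' = −Σ pᵢ ln pᵢ = −((-0.33204) + (-0.33204) + (-0.31705) + (-0.23357) + (-0.27624) + (-0.26335)) = 1.75430.
With S = 6 species, ln S = 1.79176, so J = 1.75430/1.79176 = 0.97909, i.e. 0.979 to 3 decimal places.

0.979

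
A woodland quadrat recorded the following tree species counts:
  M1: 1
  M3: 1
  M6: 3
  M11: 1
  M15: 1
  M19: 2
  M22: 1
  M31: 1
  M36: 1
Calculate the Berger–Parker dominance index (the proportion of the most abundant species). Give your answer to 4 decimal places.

Total N = 1+1+3+1+1+2+1+1+1 = 12, so the proportions are 0.083333, 0.083333, 0.25, 0.083333, 0.083333, 0.166667, 0.083333, 0.083333, 0.083333 (working shown to 6 dp, full precision carried).
The largest proportion is 0.25, i.e. d = 0.2500 to 4 decimal places.

0.2500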